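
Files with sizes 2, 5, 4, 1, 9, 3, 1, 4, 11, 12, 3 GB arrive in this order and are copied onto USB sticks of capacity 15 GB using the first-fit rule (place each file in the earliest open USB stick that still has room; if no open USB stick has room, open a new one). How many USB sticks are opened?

4

  2 → USB stick 1 (new)  [load 2/15]
  5 → USB stick 1  [load 7/15]
  4 → USB stick 1  [load 11/15]
  1 → USB stick 1  [load 12/15]
  9 → USB stick 2 (new)  [load 9/15]
  3 → USB stick 1  [load 15/15]
  1 → USB stick 2  [load 10/15]
  4 → USB stick 2  [load 14/15]
  11 → USB stick 3 (new)  [load 11/15]
  12 → USB stick 4 (new)  [load 12/15]
  3 → USB stick 3  [load 14/15]
4 USB sticks opened.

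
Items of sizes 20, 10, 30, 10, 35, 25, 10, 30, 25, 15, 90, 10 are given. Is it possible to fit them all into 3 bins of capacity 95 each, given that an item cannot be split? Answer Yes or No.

Total = 310; ⌈310/95⌉ = 4.
At least 4 bins are required, but only 3 are allowed.

No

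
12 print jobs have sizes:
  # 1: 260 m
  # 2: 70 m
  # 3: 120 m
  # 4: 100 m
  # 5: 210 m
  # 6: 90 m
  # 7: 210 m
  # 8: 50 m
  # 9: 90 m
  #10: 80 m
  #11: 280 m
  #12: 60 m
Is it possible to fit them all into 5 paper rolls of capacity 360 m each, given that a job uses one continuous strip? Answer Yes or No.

A valid assignment using 5 paper rolls:
  roll 1: 280 + 80 = 360
  roll 2: 260 + 100 = 360
  roll 3: 210 + 120 = 330
  roll 4: 210 + 90 + 60 = 360
  roll 5: 90 + 70 + 50 = 210
Every load is within 360 m, so 5 paper rolls suffice.

Yes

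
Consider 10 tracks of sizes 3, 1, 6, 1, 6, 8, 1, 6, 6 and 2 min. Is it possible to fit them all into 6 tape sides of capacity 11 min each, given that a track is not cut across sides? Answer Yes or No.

A valid assignment using 5 tape sides:
  side 1: 8 + 3 = 11
  side 2: 6 + 2 + 1 + 1 + 1 = 11
  side 3: 6 = 6
  side 4: 6 = 6
  side 5: 6 = 6
That uses only 5 ≤ 6, so 6 tape sides are enough.

Yes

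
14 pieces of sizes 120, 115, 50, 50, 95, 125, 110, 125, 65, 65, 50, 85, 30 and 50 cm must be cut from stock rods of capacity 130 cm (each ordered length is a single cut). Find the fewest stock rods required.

10

Total = 125 + 125 + 120 + 115 + 110 + 95 + 85 + 65 + 65 + 50 + 50 + 50 + 50 + 30 = 1135 cm.
Lower bound: ⌈1135/130⌉ = 9 stock rods.
A packing using 10 stock rods:
  stock rod 1: 125 = 125
  stock rod 2: 125 = 125
  stock rod 3: 120 = 120
  stock rod 4: 115 = 115
  stock rod 5: 110 = 110
  stock rod 6: 95 + 30 = 125
  stock rod 7: 85 = 85
  stock rod 8: 65 + 65 = 130
  stock rod 9: 50 + 50 = 100
  stock rod 10: 50 + 50 = 100
No arrangement into 9 stock rods stays within capacity, so 10 is optimal.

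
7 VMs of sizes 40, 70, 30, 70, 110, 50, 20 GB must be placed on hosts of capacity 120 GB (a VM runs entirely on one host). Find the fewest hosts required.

Total = 110 + 70 + 70 + 50 + 40 + 30 + 20 = 390 GB.
Lower bound: ⌈390/120⌉ = 4 hosts.
A packing using 4 hosts:
  host 1: 110 = 110
  host 2: 70 + 50 = 120
  host 3: 70 + 40 = 110
  host 4: 30 + 20 = 50
This matches the lower bound, so 4 is optimal.

4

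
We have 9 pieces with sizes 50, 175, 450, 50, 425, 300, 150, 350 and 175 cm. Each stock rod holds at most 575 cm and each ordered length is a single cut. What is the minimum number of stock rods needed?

4

Total = 450 + 425 + 350 + 300 + 175 + 175 + 150 + 50 + 50 = 2125 cm.
Lower bound: ⌈2125/575⌉ = 4 stock rods.
A packing using 4 stock rods:
  stock rod 1: 450 + 50 + 50 = 550
  stock rod 2: 425 + 150 = 575
  stock rod 3: 350 + 175 = 525
  stock rod 4: 300 + 175 = 475
This matches the lower bound, so 4 is optimal.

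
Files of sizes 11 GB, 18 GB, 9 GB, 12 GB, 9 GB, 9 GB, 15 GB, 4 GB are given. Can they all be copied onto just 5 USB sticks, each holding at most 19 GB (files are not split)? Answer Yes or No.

Total = 87 GB; ⌈87/19⌉ = 5.
The bound of 5 does not rule out 5, but exhaustive search shows no assignment into 5 USB sticks of capacity 19 GB exists — the minimum is 6.

No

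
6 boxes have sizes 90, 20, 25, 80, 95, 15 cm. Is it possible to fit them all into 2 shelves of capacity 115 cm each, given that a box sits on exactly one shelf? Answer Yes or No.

No

Total = 325 cm; ⌈325/115⌉ = 3.
At least 3 shelves are required, but only 2 are allowed.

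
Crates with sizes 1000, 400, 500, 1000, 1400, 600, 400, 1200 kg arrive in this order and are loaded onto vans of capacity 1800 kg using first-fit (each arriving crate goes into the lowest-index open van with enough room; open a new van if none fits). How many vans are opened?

4

  1000 → van 1 (new)  [load 1000/1800]
  400 → van 1  [load 1400/1800]
  500 → van 2 (new)  [load 500/1800]
  1000 → van 2  [load 1500/1800]
  1400 → van 3 (new)  [load 1400/1800]
  600 → van 4 (new)  [load 600/1800]
  400 → van 1  [load 1800/1800]
  1200 → van 4  [load 1800/1800]
4 vans opened.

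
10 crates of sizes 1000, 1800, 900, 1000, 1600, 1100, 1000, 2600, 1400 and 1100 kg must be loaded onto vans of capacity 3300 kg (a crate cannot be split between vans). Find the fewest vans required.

Total = 2600 + 1800 + 1600 + 1400 + 1100 + 1100 + 1000 + 1000 + 1000 + 900 = 13500 kg.
Lower bound: ⌈13500/3300⌉ = 5 vans.
A packing using 5 vans:
  van 1: 2600 = 2600
  van 2: 1800 + 1400 = 3200
  van 3: 1600 + 1100 = 2700
  van 4: 1100 + 1000 + 1000 = 3100
  van 5: 1000 + 900 = 1900
This matches the lower bound, so 5 is optimal.

5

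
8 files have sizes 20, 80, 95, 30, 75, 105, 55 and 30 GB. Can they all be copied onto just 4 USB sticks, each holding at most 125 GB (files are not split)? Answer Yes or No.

Total = 490 GB; ⌈490/125⌉ = 4.
The bound of 4 does not rule out 4, but exhaustive search shows no assignment into 4 USB sticks of capacity 125 GB exists — the minimum is 5.

No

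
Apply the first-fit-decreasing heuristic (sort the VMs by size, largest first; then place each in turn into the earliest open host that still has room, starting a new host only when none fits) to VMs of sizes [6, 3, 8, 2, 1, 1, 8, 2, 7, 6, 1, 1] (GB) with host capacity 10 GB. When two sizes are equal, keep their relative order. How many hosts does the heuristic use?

5

Sorted descending: 8, 8, 7, 6, 6, 3, 2, 2, 1, 1, 1, 1.
  8 → host 1 (new)  [load 8/10]
  8 → host 2 (new)  [load 8/10]
  7 → host 3 (new)  [load 7/10]
  6 → host 4 (new)  [load 6/10]
  6 → host 5 (new)  [load 6/10]
  3 → host 3  [load 10/10]
  2 → host 1  [load 10/10]
  2 → host 2  [load 10/10]
  1 → host 4  [load 7/10]
  1 → host 4  [load 8/10]
  1 → host 4  [load 9/10]
  1 → host 4  [load 10/10]
5 hosts opened.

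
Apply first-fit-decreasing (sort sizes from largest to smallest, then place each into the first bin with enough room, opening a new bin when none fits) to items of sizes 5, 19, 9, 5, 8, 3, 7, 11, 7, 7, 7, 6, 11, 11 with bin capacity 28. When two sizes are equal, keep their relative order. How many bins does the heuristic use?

5

Sorted descending: 19, 11, 11, 11, 9, 8, 7, 7, 7, 7, 6, 5, 5, 3.
  19 → bin 1 (new)  [load 19/28]
  11 → bin 2 (new)  [load 11/28]
  11 → bin 2  [load 22/28]
  11 → bin 3 (new)  [load 11/28]
  9 → bin 1  [load 28/28]
  8 → bin 3  [load 19/28]
  7 → bin 3  [load 26/28]
  7 → bin 4 (new)  [load 7/28]
  7 → bin 4  [load 14/28]
  7 → bin 4  [load 21/28]
  6 → bin 2  [load 28/28]
  5 → bin 4  [load 26/28]
  5 → bin 5 (new)  [load 5/28]
  3 → bin 5  [load 8/28]
5 bins opened.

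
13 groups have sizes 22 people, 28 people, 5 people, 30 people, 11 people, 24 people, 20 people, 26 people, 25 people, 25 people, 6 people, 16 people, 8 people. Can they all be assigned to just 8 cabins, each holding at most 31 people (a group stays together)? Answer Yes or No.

Total = 246 people; ⌈246/31⌉ = 8.
9 groups each exceed half the capacity and cannot share a cabin, forcing at least 9 cabins.
At least 9 cabins are required, but only 8 are allowed.

No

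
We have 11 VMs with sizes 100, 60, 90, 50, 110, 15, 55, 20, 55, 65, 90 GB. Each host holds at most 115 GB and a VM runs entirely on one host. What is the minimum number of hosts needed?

7

Total = 110 + 100 + 90 + 90 + 65 + 60 + 55 + 55 + 50 + 20 + 15 = 710 GB.
Lower bound: ⌈710/115⌉ = 7 hosts.
A packing using 7 hosts:
  host 1: 110 = 110
  host 2: 100 + 15 = 115
  host 3: 90 + 20 = 110
  host 4: 90 = 90
  host 5: 65 + 50 = 115
  host 6: 60 + 55 = 115
  host 7: 55 = 55
This matches the lower bound, so 7 is optimal.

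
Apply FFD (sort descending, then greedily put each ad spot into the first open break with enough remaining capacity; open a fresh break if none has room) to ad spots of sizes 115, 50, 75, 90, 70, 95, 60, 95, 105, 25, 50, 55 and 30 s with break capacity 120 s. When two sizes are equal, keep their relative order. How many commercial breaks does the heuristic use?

9

Sorted descending: 115, 105, 95, 95, 90, 75, 70, 60, 55, 50, 50, 30, 25.
  115 → break 1 (new)  [load 115/120]
  105 → break 2 (new)  [load 105/120]
  95 → break 3 (new)  [load 95/120]
  95 → break 4 (new)  [load 95/120]
  90 → break 5 (new)  [load 90/120]
  75 → break 6 (new)  [load 75/120]
  70 → break 7 (new)  [load 70/120]
  60 → break 8 (new)  [load 60/120]
  55 → break 8  [load 115/120]
  50 → break 7  [load 120/120]
  50 → break 9 (new)  [load 50/120]
  30 → break 5  [load 120/120]
  25 → break 3  [load 120/120]
9 commercial breaks opened.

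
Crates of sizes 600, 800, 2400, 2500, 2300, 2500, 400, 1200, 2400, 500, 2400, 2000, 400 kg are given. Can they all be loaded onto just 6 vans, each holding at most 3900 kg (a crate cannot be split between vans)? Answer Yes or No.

No

Total = 20400 kg; ⌈20400/3900⌉ = 6.
7 crates each exceed half the capacity and cannot share a van, forcing at least 7 vans.
At least 7 vans are required, but only 6 are allowed.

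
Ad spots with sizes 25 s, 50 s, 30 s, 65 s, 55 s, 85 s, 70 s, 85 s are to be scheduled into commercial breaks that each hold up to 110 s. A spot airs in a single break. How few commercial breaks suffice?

5

Total = 85 + 85 + 70 + 65 + 55 + 50 + 30 + 25 = 465 s.
Lower bound: ⌈465/110⌉ = 5 commercial breaks.
A packing using 5 commercial breaks:
  break 1: 85 + 25 = 110
  break 2: 85 = 85
  break 3: 70 + 30 = 100
  break 4: 65 = 65
  break 5: 55 + 50 = 105
This matches the lower bound, so 5 is optimal.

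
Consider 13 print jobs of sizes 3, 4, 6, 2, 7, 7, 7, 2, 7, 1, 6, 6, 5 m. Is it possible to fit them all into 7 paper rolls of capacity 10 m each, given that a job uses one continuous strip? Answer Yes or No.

Total = 63 m; ⌈63/10⌉ = 7.
The bound of 7 does not rule out 7, but exhaustive search shows no assignment into 7 paper rolls of capacity 10 m exists — the minimum is 8.

No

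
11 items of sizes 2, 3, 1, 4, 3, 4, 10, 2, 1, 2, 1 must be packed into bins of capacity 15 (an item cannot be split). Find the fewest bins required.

3

Total = 10 + 4 + 4 + 3 + 3 + 2 + 2 + 2 + 1 + 1 + 1 = 33.
Lower bound: ⌈33/15⌉ = 3 bins.
A packing using 3 bins:
  bin 1: 10 + 4 + 1 = 15
  bin 2: 4 + 3 + 3 + 2 + 2 + 1 = 15
  bin 3: 2 + 1 = 3
This matches the lower bound, so 3 is optimal.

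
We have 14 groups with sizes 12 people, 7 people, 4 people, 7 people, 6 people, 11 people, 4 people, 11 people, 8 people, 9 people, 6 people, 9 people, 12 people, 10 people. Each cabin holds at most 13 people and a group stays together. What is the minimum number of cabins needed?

Total = 12 + 12 + 11 + 11 + 10 + 9 + 9 + 8 + 7 + 7 + 6 + 6 + 4 + 4 = 116 people.
Lower bound: ⌈116/13⌉ = 9 cabins.
Also, 10 groups each exceed 13/2 people, and no two of those can share a cabin, so at least 10 cabins are needed.
A packing using 10 cabins:
  cabin 1: 12 = 12
  cabin 2: 12 = 12
  cabin 3: 11 = 11
  cabin 4: 11 = 11
  cabin 5: 10 = 10
  cabin 6: 9 + 4 = 13
  cabin 7: 9 + 4 = 13
  cabin 8: 8 = 8
  cabin 9: 7 + 6 = 13
  cabin 10: 7 + 6 = 13
This matches the lower bound, so 10 is optimal.

10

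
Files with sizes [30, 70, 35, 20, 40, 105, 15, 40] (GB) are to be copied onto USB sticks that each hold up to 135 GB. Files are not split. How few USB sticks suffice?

3

Total = 105 + 70 + 40 + 40 + 35 + 30 + 20 + 15 = 355 GB.
Lower bound: ⌈355/135⌉ = 3 USB sticks.
A packing using 3 USB sticks:
  USB stick 1: 105 + 30 = 135
  USB stick 2: 70 + 40 + 20 = 130
  USB stick 3: 40 + 35 + 15 = 90
This matches the lower bound, so 3 is optimal.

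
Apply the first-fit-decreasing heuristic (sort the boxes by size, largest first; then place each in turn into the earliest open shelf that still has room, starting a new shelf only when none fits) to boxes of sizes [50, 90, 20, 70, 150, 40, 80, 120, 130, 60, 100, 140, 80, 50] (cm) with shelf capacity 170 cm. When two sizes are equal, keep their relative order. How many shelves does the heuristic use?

Sorted descending: 150, 140, 130, 120, 100, 90, 80, 80, 70, 60, 50, 50, 40, 20.
  150 → shelf 1 (new)  [load 150/170]
  140 → shelf 2 (new)  [load 140/170]
  130 → shelf 3 (new)  [load 130/170]
  120 → shelf 4 (new)  [load 120/170]
  100 → shelf 5 (new)  [load 100/170]
  90 → shelf 6 (new)  [load 90/170]
  80 → shelf 6  [load 170/170]
  80 → shelf 7 (new)  [load 80/170]
  70 → shelf 5  [load 170/170]
  60 → shelf 7  [load 140/170]
  50 → shelf 4  [load 170/170]
  50 → shelf 8 (new)  [load 50/170]
  40 → shelf 3  [load 170/170]
  20 → shelf 1  [load 170/170]
8 shelves opened.

8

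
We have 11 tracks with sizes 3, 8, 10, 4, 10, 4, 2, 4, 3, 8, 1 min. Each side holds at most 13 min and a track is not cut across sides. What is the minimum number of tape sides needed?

5

Total = 10 + 10 + 8 + 8 + 4 + 4 + 4 + 3 + 3 + 2 + 1 = 57 min.
Lower bound: ⌈57/13⌉ = 5 tape sides.
A packing using 5 tape sides:
  side 1: 10 + 3 = 13
  side 2: 10 + 3 = 13
  side 3: 8 + 4 + 1 = 13
  side 4: 8 + 4 = 12
  side 5: 4 + 2 = 6
This matches the lower bound, so 5 is optimal.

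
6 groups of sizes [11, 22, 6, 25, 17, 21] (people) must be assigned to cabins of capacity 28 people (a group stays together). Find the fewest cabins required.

4

Total = 25 + 22 + 21 + 17 + 11 + 6 = 102 people.
Lower bound: ⌈102/28⌉ = 4 cabins.
A packing using 4 cabins:
  cabin 1: 25 = 25
  cabin 2: 22 + 6 = 28
  cabin 3: 21 = 21
  cabin 4: 17 + 11 = 28
This matches the lower bound, so 4 is optimal.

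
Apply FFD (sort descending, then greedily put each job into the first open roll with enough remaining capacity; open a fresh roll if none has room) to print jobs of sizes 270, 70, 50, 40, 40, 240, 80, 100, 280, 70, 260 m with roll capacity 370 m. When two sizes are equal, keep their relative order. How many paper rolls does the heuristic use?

Sorted descending: 280, 270, 260, 240, 100, 80, 70, 70, 50, 40, 40.
  280 → roll 1 (new)  [load 280/370]
  270 → roll 2 (new)  [load 270/370]
  260 → roll 3 (new)  [load 260/370]
  240 → roll 4 (new)  [load 240/370]
  100 → roll 2  [load 370/370]
  80 → roll 1  [load 360/370]
  70 → roll 3  [load 330/370]
  70 → roll 4  [load 310/370]
  50 → roll 4  [load 360/370]
  40 → roll 3  [load 370/370]
  40 → roll 5 (new)  [load 40/370]
5 paper rolls opened.

5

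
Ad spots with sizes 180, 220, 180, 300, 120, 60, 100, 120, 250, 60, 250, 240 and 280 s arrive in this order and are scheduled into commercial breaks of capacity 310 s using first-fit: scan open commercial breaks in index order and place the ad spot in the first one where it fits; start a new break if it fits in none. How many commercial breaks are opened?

  180 → break 1 (new)  [load 180/310]
  220 → break 2 (new)  [load 220/310]
  180 → break 3 (new)  [load 180/310]
  300 → break 4 (new)  [load 300/310]
  120 → break 1  [load 300/310]
  60 → break 2  [load 280/310]
  100 → break 3  [load 280/310]
  120 → break 5 (new)  [load 120/310]
  250 → break 6 (new)  [load 250/310]
  60 → break 5  [load 180/310]
  250 → break 7 (new)  [load 250/310]
  240 → break 8 (new)  [load 240/310]
  280 → break 9 (new)  [load 280/310]
9 commercial breaks opened.

9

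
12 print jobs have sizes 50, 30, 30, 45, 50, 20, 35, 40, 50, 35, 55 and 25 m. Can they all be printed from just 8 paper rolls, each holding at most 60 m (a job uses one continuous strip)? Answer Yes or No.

No

Total = 465 m; ⌈465/60⌉ = 8.
The bound of 8 does not rule out 8, but exhaustive search shows no assignment into 8 paper rolls of capacity 60 m exists — the minimum is 9.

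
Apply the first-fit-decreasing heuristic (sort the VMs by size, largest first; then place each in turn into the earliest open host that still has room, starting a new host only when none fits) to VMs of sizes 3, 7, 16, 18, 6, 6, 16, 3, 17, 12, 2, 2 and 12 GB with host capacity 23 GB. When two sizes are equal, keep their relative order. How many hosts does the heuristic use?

6

Sorted descending: 18, 17, 16, 16, 12, 12, 7, 6, 6, 3, 3, 2, 2.
  18 → host 1 (new)  [load 18/23]
  17 → host 2 (new)  [load 17/23]
  16 → host 3 (new)  [load 16/23]
  16 → host 4 (new)  [load 16/23]
  12 → host 5 (new)  [load 12/23]
  12 → host 6 (new)  [load 12/23]
  7 → host 3  [load 23/23]
  6 → host 2  [load 23/23]
  6 → host 4  [load 22/23]
  3 → host 1  [load 21/23]
  3 → host 5  [load 15/23]
  2 → host 1  [load 23/23]
  2 → host 5  [load 17/23]
6 hosts opened.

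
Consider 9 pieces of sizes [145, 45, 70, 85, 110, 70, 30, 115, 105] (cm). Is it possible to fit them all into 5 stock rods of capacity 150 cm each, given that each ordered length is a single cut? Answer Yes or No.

Total = 775 cm; ⌈775/150⌉ = 6.
At least 6 stock rods are required, but only 5 are allowed.

No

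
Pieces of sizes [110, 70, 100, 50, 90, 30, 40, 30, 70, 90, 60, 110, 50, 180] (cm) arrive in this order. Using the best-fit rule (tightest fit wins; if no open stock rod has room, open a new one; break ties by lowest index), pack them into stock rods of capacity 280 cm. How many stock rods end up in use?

5

  110 → stock rod 1 (new)  [load 110/280]
  70 → stock rod 1  [load 180/280]
  100 → stock rod 1  [load 280/280]
  50 → stock rod 2 (new)  [load 50/280]
  90 → stock rod 2  [load 140/280]
  30 → stock rod 2  [load 170/280]
  40 → stock rod 2  [load 210/280]
  30 → stock rod 2  [load 240/280]
  70 → stock rod 3 (new)  [load 70/280]
  90 → stock rod 3  [load 160/280]
  60 → stock rod 3  [load 220/280]
  110 → stock rod 4 (new)  [load 110/280]
  50 → stock rod 3  [load 270/280]
  180 → stock rod 5 (new)  [load 180/280]
5 stock rods opened.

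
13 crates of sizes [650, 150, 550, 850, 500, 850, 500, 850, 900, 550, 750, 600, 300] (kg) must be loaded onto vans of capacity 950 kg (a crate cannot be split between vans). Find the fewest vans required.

Total = 900 + 850 + 850 + 850 + 750 + 650 + 600 + 550 + 550 + 500 + 500 + 300 + 150 = 8000 kg.
Lower bound: ⌈8000/950⌉ = 9 vans.
Also, 11 crates each exceed 475 kg, and no two of those can share a van, so at least 11 vans are needed.
A packing using 11 vans:
  van 1: 900 = 900
  van 2: 850 = 850
  van 3: 850 = 850
  van 4: 850 = 850
  van 5: 750 + 150 = 900
  van 6: 650 + 300 = 950
  van 7: 600 = 600
  van 8: 550 = 550
  van 9: 550 = 550
  van 10: 500 = 500
  van 11: 500 = 500
This matches the lower bound, so 11 is optimal.

11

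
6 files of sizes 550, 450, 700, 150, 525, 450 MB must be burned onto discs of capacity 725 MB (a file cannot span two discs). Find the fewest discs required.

5

Total = 700 + 550 + 525 + 450 + 450 + 150 = 2825 MB.
Lower bound: ⌈2825/725⌉ = 4 discs.
Also, 5 files each exceed 725/2 MB, and no two of those can share a disc, so at least 5 discs are needed.
A packing using 5 discs:
  disc 1: 700 = 700
  disc 2: 550 + 150 = 700
  disc 3: 525 = 525
  disc 4: 450 = 450
  disc 5: 450 = 450
This matches the lower bound, so 5 is optimal.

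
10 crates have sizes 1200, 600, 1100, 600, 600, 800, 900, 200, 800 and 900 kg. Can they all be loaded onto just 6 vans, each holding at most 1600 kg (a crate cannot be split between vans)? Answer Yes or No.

A valid assignment using 6 vans:
  van 1: 1200 + 200 = 1400
  van 2: 1100 = 1100
  van 3: 900 + 600 = 1500
  van 4: 900 + 600 = 1500
  van 5: 800 + 800 = 1600
  van 6: 600 = 600
Every load is within 1600 kg, so 6 vans suffice.

Yes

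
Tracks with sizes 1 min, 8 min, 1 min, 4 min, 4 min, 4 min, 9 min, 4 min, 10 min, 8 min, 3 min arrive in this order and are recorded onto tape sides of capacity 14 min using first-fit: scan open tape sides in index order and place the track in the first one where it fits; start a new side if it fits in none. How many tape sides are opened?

  1 → side 1 (new)  [load 1/14]
  8 → side 1  [load 9/14]
  1 → side 1  [load 10/14]
  4 → side 1  [load 14/14]
  4 → side 2 (new)  [load 4/14]
  4 → side 2  [load 8/14]
  9 → side 3 (new)  [load 9/14]
  4 → side 2  [load 12/14]
  10 → side 4 (new)  [load 10/14]
  8 → side 5 (new)  [load 8/14]
  3 → side 3  [load 12/14]
5 tape sides opened.

5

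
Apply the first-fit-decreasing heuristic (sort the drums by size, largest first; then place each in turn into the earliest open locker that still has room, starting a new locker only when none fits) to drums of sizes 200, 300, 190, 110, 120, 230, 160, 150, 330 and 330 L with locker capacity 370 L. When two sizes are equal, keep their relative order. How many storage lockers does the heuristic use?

7

Sorted descending: 330, 330, 300, 230, 200, 190, 160, 150, 120, 110.
  330 → locker 1 (new)  [load 330/370]
  330 → locker 2 (new)  [load 330/370]
  300 → locker 3 (new)  [load 300/370]
  230 → locker 4 (new)  [load 230/370]
  200 → locker 5 (new)  [load 200/370]
  190 → locker 6 (new)  [load 190/370]
  160 → locker 5  [load 360/370]
  150 → locker 6  [load 340/370]
  120 → locker 4  [load 350/370]
  110 → locker 7 (new)  [load 110/370]
7 storage lockers opened.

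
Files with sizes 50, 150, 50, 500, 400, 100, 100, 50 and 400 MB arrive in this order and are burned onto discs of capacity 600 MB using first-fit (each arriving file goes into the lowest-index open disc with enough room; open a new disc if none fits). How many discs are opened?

  50 → disc 1 (new)  [load 50/600]
  150 → disc 1  [load 200/600]
  50 → disc 1  [load 250/600]
  500 → disc 2 (new)  [load 500/600]
  400 → disc 3 (new)  [load 400/600]
  100 → disc 1  [load 350/600]
  100 → disc 1  [load 450/600]
  50 → disc 1  [load 500/600]
  400 → disc 4 (new)  [load 400/600]
4 discs opened.

4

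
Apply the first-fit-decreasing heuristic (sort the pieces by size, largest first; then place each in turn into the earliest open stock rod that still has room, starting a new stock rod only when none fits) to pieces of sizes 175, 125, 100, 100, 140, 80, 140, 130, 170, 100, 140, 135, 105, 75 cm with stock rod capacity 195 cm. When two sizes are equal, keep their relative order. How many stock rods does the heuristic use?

12

Sorted descending: 175, 170, 140, 140, 140, 135, 130, 125, 105, 100, 100, 100, 80, 75.
  175 → stock rod 1 (new)  [load 175/195]
  170 → stock rod 2 (new)  [load 170/195]
  140 → stock rod 3 (new)  [load 140/195]
  140 → stock rod 4 (new)  [load 140/195]
  140 → stock rod 5 (new)  [load 140/195]
  135 → stock rod 6 (new)  [load 135/195]
  130 → stock rod 7 (new)  [load 130/195]
  125 → stock rod 8 (new)  [load 125/195]
  105 → stock rod 9 (new)  [load 105/195]
  100 → stock rod 10 (new)  [load 100/195]
  100 → stock rod 11 (new)  [load 100/195]
  100 → stock rod 12 (new)  [load 100/195]
  80 → stock rod 9  [load 185/195]
  75 → stock rod 10  [load 175/195]
12 stock rods opened.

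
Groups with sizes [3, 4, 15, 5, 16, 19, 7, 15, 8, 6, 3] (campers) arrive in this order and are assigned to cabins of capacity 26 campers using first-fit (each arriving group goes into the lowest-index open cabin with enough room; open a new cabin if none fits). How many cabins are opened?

  3 → cabin 1 (new)  [load 3/26]
  4 → cabin 1  [load 7/26]
  15 → cabin 1  [load 22/26]
  5 → cabin 2 (new)  [load 5/26]
  16 → cabin 2  [load 21/26]
  19 → cabin 3 (new)  [load 19/26]
  7 → cabin 3  [load 26/26]
  15 → cabin 4 (new)  [load 15/26]
  8 → cabin 4  [load 23/26]
  6 → cabin 5 (new)  [load 6/26]
  3 → cabin 1  [load 25/26]
5 cabins opened.

5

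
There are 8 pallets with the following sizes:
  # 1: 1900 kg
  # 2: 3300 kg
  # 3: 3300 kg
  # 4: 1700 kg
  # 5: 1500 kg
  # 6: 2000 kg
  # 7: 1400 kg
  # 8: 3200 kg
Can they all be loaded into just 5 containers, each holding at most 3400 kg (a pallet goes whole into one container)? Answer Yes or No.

No

Total = 18300 kg; ⌈18300/3400⌉ = 6.
At least 6 containers are required, but only 5 are allowed.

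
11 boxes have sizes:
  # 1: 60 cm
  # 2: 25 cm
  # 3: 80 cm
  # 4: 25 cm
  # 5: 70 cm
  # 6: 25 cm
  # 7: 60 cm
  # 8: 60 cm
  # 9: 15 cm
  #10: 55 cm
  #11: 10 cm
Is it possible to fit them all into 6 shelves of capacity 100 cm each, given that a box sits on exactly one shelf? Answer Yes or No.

A valid assignment using 6 shelves:
  shelf 1: 80 + 15 = 95
  shelf 2: 70 + 25 = 95
  shelf 3: 60 + 25 + 10 = 95
  shelf 4: 60 + 25 = 85
  shelf 5: 60 = 60
  shelf 6: 55 = 55
Every load is within 100 cm, so 6 shelves suffice.

Yes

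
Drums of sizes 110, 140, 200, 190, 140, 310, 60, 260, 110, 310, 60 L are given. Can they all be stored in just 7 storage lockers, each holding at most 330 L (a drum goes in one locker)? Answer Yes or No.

A valid assignment using 6 storage lockers:
  locker 1: 310 = 310
  locker 2: 310 = 310
  locker 3: 260 + 60 = 320
  locker 4: 200 + 110 = 310
  locker 5: 190 + 140 = 330
  locker 6: 140 + 110 + 60 = 310
That uses only 6 ≤ 7, so 7 storage lockers are enough.

Yes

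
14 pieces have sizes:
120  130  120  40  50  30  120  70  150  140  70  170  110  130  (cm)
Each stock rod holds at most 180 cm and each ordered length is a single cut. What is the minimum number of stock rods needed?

Total = 170 + 150 + 140 + 130 + 130 + 120 + 120 + 120 + 110 + 70 + 70 + 50 + 40 + 30 = 1450 cm.
Lower bound: ⌈1450/180⌉ = 9 stock rods.
A packing using 10 stock rods:
  stock rod 1: 170 = 170
  stock rod 2: 150 + 30 = 180
  stock rod 3: 140 + 40 = 180
  stock rod 4: 130 + 50 = 180
  stock rod 5: 130 = 130
  stock rod 6: 120 = 120
  stock rod 7: 120 = 120
  stock rod 8: 120 = 120
  stock rod 9: 110 + 70 = 180
  stock rod 10: 70 = 70
No arrangement into 9 stock rods stays within capacity, so 10 is optimal.

10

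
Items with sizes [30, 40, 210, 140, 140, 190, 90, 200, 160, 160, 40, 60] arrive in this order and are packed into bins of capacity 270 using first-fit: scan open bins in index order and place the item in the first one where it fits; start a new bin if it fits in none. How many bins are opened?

7

  30 → bin 1 (new)  [load 30/270]
  40 → bin 1  [load 70/270]
  210 → bin 2 (new)  [load 210/270]
  140 → bin 1  [load 210/270]
  140 → bin 3 (new)  [load 140/270]
  190 → bin 4 (new)  [load 190/270]
  90 → bin 3  [load 230/270]
  200 → bin 5 (new)  [load 200/270]
  160 → bin 6 (new)  [load 160/270]
  160 → bin 7 (new)  [load 160/270]
  40 → bin 1  [load 250/270]
  60 → bin 2  [load 270/270]
7 bins opened.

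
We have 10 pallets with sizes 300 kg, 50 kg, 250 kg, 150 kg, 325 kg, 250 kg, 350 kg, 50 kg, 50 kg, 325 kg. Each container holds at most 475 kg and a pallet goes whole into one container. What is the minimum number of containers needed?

Total = 350 + 325 + 325 + 300 + 250 + 250 + 150 + 50 + 50 + 50 = 2100 kg.
Lower bound: ⌈2100/475⌉ = 5 containers.
Also, 6 pallets each exceed 475/2 kg, and no two of those can share a container, so at least 6 containers are needed.
A packing using 6 containers:
  container 1: 350 + 50 + 50 = 450
  container 2: 325 + 150 = 475
  container 3: 325 + 50 = 375
  container 4: 300 = 300
  container 5: 250 = 250
  container 6: 250 = 250
This matches the lower bound, so 6 is optimal.

6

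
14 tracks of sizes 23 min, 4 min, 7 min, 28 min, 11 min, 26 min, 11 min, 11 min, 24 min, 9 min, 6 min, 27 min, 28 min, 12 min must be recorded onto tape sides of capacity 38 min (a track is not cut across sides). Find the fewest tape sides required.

Total = 28 + 28 + 27 + 26 + 24 + 23 + 12 + 11 + 11 + 11 + 9 + 7 + 6 + 4 = 227 min.
Lower bound: ⌈227/38⌉ = 6 tape sides.
A packing using 7 tape sides:
  side 1: 28 + 9 = 37
  side 2: 28 + 7 = 35
  side 3: 27 + 11 = 38
  side 4: 26 + 12 = 38
  side 5: 24 + 11 = 35
  side 6: 23 + 11 + 4 = 38
  side 7: 6 = 6
No arrangement into 6 tape sides stays within capacity, so 7 is optimal.

7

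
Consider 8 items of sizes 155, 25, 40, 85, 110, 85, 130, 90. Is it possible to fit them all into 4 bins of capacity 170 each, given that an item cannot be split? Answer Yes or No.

No

Total = 720; ⌈720/170⌉ = 5.
At least 5 bins are required, but only 4 are allowed.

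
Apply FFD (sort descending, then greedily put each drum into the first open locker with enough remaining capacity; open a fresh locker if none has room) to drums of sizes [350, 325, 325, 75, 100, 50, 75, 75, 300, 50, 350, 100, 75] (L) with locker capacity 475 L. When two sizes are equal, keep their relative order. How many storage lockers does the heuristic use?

Sorted descending: 350, 350, 325, 325, 300, 100, 100, 75, 75, 75, 75, 50, 50.
  350 → locker 1 (new)  [load 350/475]
  350 → locker 2 (new)  [load 350/475]
  325 → locker 3 (new)  [load 325/475]
  325 → locker 4 (new)  [load 325/475]
  300 → locker 5 (new)  [load 300/475]
  100 → locker 1  [load 450/475]
  100 → locker 2  [load 450/475]
  75 → locker 3  [load 400/475]
  75 → locker 3  [load 475/475]
  75 → locker 4  [load 400/475]
  75 → locker 4  [load 475/475]
  50 → locker 5  [load 350/475]
  50 → locker 5  [load 400/475]
5 storage lockers opened.

5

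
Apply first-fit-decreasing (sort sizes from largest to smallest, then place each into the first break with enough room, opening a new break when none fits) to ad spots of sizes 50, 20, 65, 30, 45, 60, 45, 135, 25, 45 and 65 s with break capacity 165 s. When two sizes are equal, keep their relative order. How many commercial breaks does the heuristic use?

Sorted descending: 135, 65, 65, 60, 50, 45, 45, 45, 30, 25, 20.
  135 → break 1 (new)  [load 135/165]
  65 → break 2 (new)  [load 65/165]
  65 → break 2  [load 130/165]
  60 → break 3 (new)  [load 60/165]
  50 → break 3  [load 110/165]
  45 → break 3  [load 155/165]
  45 → break 4 (new)  [load 45/165]
  45 → break 4  [load 90/165]
  30 → break 1  [load 165/165]
  25 → break 2  [load 155/165]
  20 → break 4  [load 110/165]
4 commercial breaks opened.

4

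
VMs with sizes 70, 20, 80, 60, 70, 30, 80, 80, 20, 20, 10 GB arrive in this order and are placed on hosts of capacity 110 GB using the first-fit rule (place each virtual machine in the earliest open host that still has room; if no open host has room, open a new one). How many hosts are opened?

  70 → host 1 (new)  [load 70/110]
  20 → host 1  [load 90/110]
  80 → host 2 (new)  [load 80/110]
  60 → host 3 (new)  [load 60/110]
  70 → host 4 (new)  [load 70/110]
  30 → host 2  [load 110/110]
  80 → host 5 (new)  [load 80/110]
  80 → host 6 (new)  [load 80/110]
  20 → host 1  [load 110/110]
  20 → host 3  [load 80/110]
  10 → host 3  [load 90/110]
6 hosts opened.

6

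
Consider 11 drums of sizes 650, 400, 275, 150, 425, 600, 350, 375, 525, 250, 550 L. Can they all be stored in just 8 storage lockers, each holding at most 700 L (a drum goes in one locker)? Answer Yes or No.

Yes

A valid assignment using 8 storage lockers:
  locker 1: 650 = 650
  locker 2: 600 = 600
  locker 3: 550 + 150 = 700
  locker 4: 525 = 525
  locker 5: 425 + 275 = 700
  locker 6: 400 + 250 = 650
  locker 7: 375 = 375
  locker 8: 350 = 350
Every load is within 700 L, so 8 storage lockers suffice.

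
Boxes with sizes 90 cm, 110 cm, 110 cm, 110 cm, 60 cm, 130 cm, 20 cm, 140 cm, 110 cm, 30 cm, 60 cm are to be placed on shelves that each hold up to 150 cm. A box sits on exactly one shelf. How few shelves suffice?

Total = 140 + 130 + 110 + 110 + 110 + 110 + 90 + 60 + 60 + 30 + 20 = 970 cm.
Lower bound: ⌈970/150⌉ = 7 shelves.
A packing using 8 shelves:
  shelf 1: 140 = 140
  shelf 2: 130 + 20 = 150
  shelf 3: 110 + 30 = 140
  shelf 4: 110 = 110
  shelf 5: 110 = 110
  shelf 6: 110 = 110
  shelf 7: 90 + 60 = 150
  shelf 8: 60 = 60
No arrangement into 7 shelves stays within capacity, so 8 is optimal.

8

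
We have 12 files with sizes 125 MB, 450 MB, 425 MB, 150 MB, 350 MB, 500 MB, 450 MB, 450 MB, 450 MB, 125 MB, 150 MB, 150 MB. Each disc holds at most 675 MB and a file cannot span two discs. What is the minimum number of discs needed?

Total = 500 + 450 + 450 + 450 + 450 + 425 + 350 + 150 + 150 + 150 + 125 + 125 = 3775 MB.
Lower bound: ⌈3775/675⌉ = 6 discs.
Also, 7 files each exceed 675/2 MB, and no two of those can share a disc, so at least 7 discs are needed.
A packing using 7 discs:
  disc 1: 500 + 150 = 650
  disc 2: 450 + 150 = 600
  disc 3: 450 + 150 = 600
  disc 4: 450 + 125 = 575
  disc 5: 450 + 125 = 575
  disc 6: 425 = 425
  disc 7: 350 = 350
This matches the lower bound, so 7 is optimal.

7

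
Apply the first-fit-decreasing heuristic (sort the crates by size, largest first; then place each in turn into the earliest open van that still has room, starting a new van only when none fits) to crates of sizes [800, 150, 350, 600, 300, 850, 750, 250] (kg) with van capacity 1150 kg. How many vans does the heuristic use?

4

Sorted descending: 850, 800, 750, 600, 350, 300, 250, 150.
  850 → van 1 (new)  [load 850/1150]
  800 → van 2 (new)  [load 800/1150]
  750 → van 3 (new)  [load 750/1150]
  600 → van 4 (new)  [load 600/1150]
  350 → van 2  [load 1150/1150]
  300 → van 1  [load 1150/1150]
  250 → van 3  [load 1000/1150]
  150 → van 3  [load 1150/1150]
4 vans opened.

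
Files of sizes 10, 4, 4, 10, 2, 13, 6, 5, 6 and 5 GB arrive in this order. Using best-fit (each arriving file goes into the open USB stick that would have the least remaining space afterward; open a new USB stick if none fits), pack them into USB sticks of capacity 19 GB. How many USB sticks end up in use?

4

  10 → USB stick 1 (new)  [load 10/19]
  4 → USB stick 1  [load 14/19]
  4 → USB stick 1  [load 18/19]
  10 → USB stick 2 (new)  [load 10/19]
  2 → USB stick 2  [load 12/19]
  13 → USB stick 3 (new)  [load 13/19]
  6 → USB stick 3  [load 19/19]
  5 → USB stick 2  [load 17/19]
  6 → USB stick 4 (new)  [load 6/19]
  5 → USB stick 4  [load 11/19]
4 USB sticks opened.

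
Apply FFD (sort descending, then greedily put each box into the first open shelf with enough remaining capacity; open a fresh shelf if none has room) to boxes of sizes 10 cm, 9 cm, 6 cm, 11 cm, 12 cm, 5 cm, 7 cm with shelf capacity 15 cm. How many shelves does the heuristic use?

Sorted descending: 12, 11, 10, 9, 7, 6, 5.
  12 → shelf 1 (new)  [load 12/15]
  11 → shelf 2 (new)  [load 11/15]
  10 → shelf 3 (new)  [load 10/15]
  9 → shelf 4 (new)  [load 9/15]
  7 → shelf 5 (new)  [load 7/15]
  6 → shelf 4  [load 15/15]
  5 → shelf 3  [load 15/15]
5 shelves opened.

5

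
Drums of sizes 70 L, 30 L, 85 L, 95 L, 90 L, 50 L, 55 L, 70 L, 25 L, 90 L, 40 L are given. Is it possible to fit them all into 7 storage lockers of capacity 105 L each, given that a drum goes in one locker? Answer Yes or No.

No

Total = 700 L; ⌈700/105⌉ = 7.
The bound of 7 does not rule out 7, but exhaustive search shows no assignment into 7 storage lockers of capacity 105 L exists — the minimum is 8.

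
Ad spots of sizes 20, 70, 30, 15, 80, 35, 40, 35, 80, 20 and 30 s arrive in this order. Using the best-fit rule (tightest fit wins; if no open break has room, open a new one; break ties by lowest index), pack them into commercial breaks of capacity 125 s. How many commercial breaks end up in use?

4

  20 → break 1 (new)  [load 20/125]
  70 → break 1  [load 90/125]
  30 → break 1  [load 120/125]
  15 → break 2 (new)  [load 15/125]
  80 → break 2  [load 95/125]
  35 → break 3 (new)  [load 35/125]
  40 → break 3  [load 75/125]
  35 → break 3  [load 110/125]
  80 → break 4 (new)  [load 80/125]
  20 → break 2  [load 115/125]
  30 → break 4  [load 110/125]
4 commercial breaks opened.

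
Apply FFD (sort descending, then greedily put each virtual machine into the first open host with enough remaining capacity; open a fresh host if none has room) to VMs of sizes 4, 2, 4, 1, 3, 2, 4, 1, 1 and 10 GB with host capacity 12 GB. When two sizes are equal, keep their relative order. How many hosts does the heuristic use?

3

Sorted descending: 10, 4, 4, 4, 3, 2, 2, 1, 1, 1.
  10 → host 1 (new)  [load 10/12]
  4 → host 2 (new)  [load 4/12]
  4 → host 2  [load 8/12]
  4 → host 2  [load 12/12]
  3 → host 3 (new)  [load 3/12]
  2 → host 1  [load 12/12]
  2 → host 3  [load 5/12]
  1 → host 3  [load 6/12]
  1 → host 3  [load 7/12]
  1 → host 3  [load 8/12]
3 hosts opened.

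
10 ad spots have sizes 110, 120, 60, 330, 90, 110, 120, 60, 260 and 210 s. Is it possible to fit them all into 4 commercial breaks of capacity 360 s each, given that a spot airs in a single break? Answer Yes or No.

Total = 1470 s; ⌈1470/360⌉ = 5.
At least 5 commercial breaks are required, but only 4 are allowed.

No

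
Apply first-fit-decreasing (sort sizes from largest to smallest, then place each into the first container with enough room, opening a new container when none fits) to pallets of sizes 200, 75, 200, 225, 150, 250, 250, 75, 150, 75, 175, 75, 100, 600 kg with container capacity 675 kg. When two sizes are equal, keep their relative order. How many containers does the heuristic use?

Sorted descending: 600, 250, 250, 225, 200, 200, 175, 150, 150, 100, 75, 75, 75, 75.
  600 → container 1 (new)  [load 600/675]
  250 → container 2 (new)  [load 250/675]
  250 → container 2  [load 500/675]
  225 → container 3 (new)  [load 225/675]
  200 → container 3  [load 425/675]
  200 → container 3  [load 625/675]
  175 → container 2  [load 675/675]
  150 → container 4 (new)  [load 150/675]
  150 → container 4  [load 300/675]
  100 → container 4  [load 400/675]
  75 → container 1  [load 675/675]
  75 → container 4  [load 475/675]
  75 → container 4  [load 550/675]
  75 → container 4  [load 625/675]
4 containers opened.

4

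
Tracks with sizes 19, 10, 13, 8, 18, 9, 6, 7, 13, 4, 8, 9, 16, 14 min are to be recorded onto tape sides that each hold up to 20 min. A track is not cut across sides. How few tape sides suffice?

Total = 19 + 18 + 16 + 14 + 13 + 13 + 10 + 9 + 9 + 8 + 8 + 7 + 6 + 4 = 154 min.
Lower bound: ⌈154/20⌉ = 8 tape sides.
A packing using 9 tape sides:
  side 1: 19 = 19
  side 2: 18 = 18
  side 3: 16 + 4 = 20
  side 4: 14 + 6 = 20
  side 5: 13 + 7 = 20
  side 6: 13 = 13
  side 7: 10 + 9 = 19
  side 8: 9 + 8 = 17
  side 9: 8 = 8
No arrangement into 8 tape sides stays within capacity, so 9 is optimal.

9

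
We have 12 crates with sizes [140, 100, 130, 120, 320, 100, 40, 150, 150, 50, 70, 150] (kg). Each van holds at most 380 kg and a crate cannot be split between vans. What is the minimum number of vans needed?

5

Total = 320 + 150 + 150 + 150 + 140 + 130 + 120 + 100 + 100 + 70 + 50 + 40 = 1520 kg.
Lower bound: ⌈1520/380⌉ = 4 vans.
A packing using 5 vans:
  van 1: 320 + 50 = 370
  van 2: 150 + 150 + 70 = 370
  van 3: 150 + 140 + 40 = 330
  van 4: 130 + 120 + 100 = 350
  van 5: 100 = 100
No arrangement into 4 vans stays within capacity, so 5 is optimal.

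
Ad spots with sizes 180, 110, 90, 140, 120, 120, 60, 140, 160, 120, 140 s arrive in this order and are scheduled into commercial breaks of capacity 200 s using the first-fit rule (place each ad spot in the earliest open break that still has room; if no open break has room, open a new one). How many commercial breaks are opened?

  180 → break 1 (new)  [load 180/200]
  110 → break 2 (new)  [load 110/200]
  90 → break 2  [load 200/200]
  140 → break 3 (new)  [load 140/200]
  120 → break 4 (new)  [load 120/200]
  120 → break 5 (new)  [load 120/200]
  60 → break 3  [load 200/200]
  140 → break 6 (new)  [load 140/200]
  160 → break 7 (new)  [load 160/200]
  120 → break 8 (new)  [load 120/200]
  140 → break 9 (new)  [load 140/200]
9 commercial breaks opened.

9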